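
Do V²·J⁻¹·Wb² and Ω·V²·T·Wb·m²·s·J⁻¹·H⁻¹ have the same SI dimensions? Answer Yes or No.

Left side:
  V = W/A (potential = power per current),
      = kg·m²·s⁻³·A⁻¹.
  So V² = kg²·m⁴·s⁻⁶·A⁻².
  J = N·m (work = force × distance),
      = kg·m²·s⁻².
  So J⁻¹ = kg⁻¹·m⁻²·s².
  Wb = V·s (flux: a volt is a weber per second),
      = kg·m²·s⁻²·A⁻¹.
  So Wb² = kg²·m⁴·s⁻⁴·A⁻².
  Combining: V²·J⁻¹·Wb² = (kg²·m⁴·s⁻⁶·A⁻²) · (kg⁻¹·m⁻²·s²) · (kg²·m⁴·s⁻⁴·A⁻²) = kg³·m⁶·s⁻⁸·A⁻⁴.
Right side:
  Ω = kg·m²·s⁻³·A⁻².
  V = kg·m²·s⁻³·A⁻¹.
  So V² = kg²·m⁴·s⁻⁶·A⁻².
  T = kg·s⁻²·A⁻¹.
  Wb = kg·m²·s⁻²·A⁻¹.
  J = kg·m²·s⁻².
  So J⁻¹ = kg⁻¹·m⁻²·s².
  H = kg·m²·s⁻²·A⁻².
  So H⁻¹ = kg⁻¹·m⁻²·s²·A².
  Combining: Ω·V²·T·Wb·m²·s·J⁻¹·H⁻¹ = (kg·m²·s⁻³·A⁻²) · (kg²·m⁴·s⁻⁶·A⁻²) · (kg·s⁻²·A⁻¹) · (kg·m²·s⁻²·A⁻¹) · m² · s · (kg⁻¹·m⁻²·s²) · (kg⁻¹·m⁻²·s²·A²) = kg³·m⁶·s⁻⁸·A⁻⁴.
Both reduce to kg³·m⁶·s⁻⁸·A⁻⁴.

Yes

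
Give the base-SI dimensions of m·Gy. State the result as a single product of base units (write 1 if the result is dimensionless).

m³·s⁻²

Gy = J/kg (absorbed dose = energy per mass),
    = m²·s⁻².
Combining: m·Gy = m · (m²·s⁻²) = m³·s⁻².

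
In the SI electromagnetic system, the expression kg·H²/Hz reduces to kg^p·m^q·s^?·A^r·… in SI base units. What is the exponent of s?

-3

Hz = s⁻¹.
So Hz⁻¹ = s.
H = kg·m²·s⁻²·A⁻².
So H² = kg²·m⁴·s⁻⁴·A⁻⁴.
Combining: Hz⁻¹·kg·H² = s · kg · (kg²·m⁴·s⁻⁴·A⁻⁴) = kg³·m⁴·s⁻³·A⁻⁴.
The exponent of s is -3.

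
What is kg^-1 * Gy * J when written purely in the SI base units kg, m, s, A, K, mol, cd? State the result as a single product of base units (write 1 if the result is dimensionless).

Gy = m²·s⁻².
J = kg·m²·s⁻².
Combining: kg⁻¹·Gy·J = kg⁻¹ · (m²·s⁻²) · (kg·m²·s⁻²) = m⁴·s⁻⁴.

m⁴·s⁻⁴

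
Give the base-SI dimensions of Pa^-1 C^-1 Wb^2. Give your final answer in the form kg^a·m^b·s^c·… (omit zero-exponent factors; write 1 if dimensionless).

Pa = N/m² (pressure = force per area),
    = kg·m⁻¹·s⁻².
So Pa⁻¹ = kg⁻¹·m·s².
C = A·s = s·A (charge = current × time).
So C⁻¹ = s⁻¹·A⁻¹.
Wb = V·s (flux: a volt is a weber per second),
    = kg·m²·s⁻²·A⁻¹.
So Wb² = kg²·m⁴·s⁻⁴·A⁻².
Combining: Pa⁻¹·C⁻¹·Wb² = (kg⁻¹·m·s²) · (s⁻¹·A⁻¹) · (kg²·m⁴·s⁻⁴·A⁻²) = kg·m⁵·s⁻³·A⁻³.

kg·m⁵·s⁻³·A⁻³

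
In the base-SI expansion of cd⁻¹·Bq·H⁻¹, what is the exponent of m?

Bq = s⁻¹.
H = kg·m²·s⁻²·A⁻².
So H⁻¹ = kg⁻¹·m⁻²·s²·A².
Combining: cd⁻¹·Bq·H⁻¹ = cd⁻¹ · s⁻¹ · (kg⁻¹·m⁻²·s²·A²) = kg⁻¹·m⁻²·s·A²·cd⁻¹.
The exponent of m is -2.

-2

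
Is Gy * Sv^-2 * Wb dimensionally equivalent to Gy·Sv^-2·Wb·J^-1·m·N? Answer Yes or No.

Yes

Left side:
  Gy = m²·s⁻².
  Sv = m²·s⁻².
  So Sv⁻² = m⁻⁴·s⁴.
  Wb = kg·m²·s⁻²·A⁻¹.
  Combining: Gy·Sv⁻²·Wb = (m²·s⁻²) · (m⁻⁴·s⁴) · (kg·m²·s⁻²·A⁻¹) = kg·A⁻¹.
Right side:
  Gy = m²·s⁻².
  Sv = m²·s⁻².
  So Sv⁻² = m⁻⁴·s⁴.
  Wb = kg·m²·s⁻²·A⁻¹.
  J = kg·m²·s⁻².
  So J⁻¹ = kg⁻¹·m⁻²·s².
  N = kg·m·s⁻².
  Combining: Gy·Sv⁻²·Wb·J⁻¹·m·N = (m²·s⁻²) · (m⁻⁴·s⁴) · (kg·m²·s⁻²·A⁻¹) · (kg⁻¹·m⁻²·s²) · m · (kg·m·s⁻²) = kg·A⁻¹.
Both reduce to kg·A⁻¹.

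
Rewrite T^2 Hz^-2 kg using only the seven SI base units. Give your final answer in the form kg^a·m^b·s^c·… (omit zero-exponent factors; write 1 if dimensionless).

T = Wb/m² (flux density = flux per area),
    = kg·s⁻²·A⁻¹.
So T² = kg²·s⁻⁴·A⁻².
Hz = 1/s = s⁻¹ (frequency is cycles per second).
So Hz⁻² = s².
Combining: T²·Hz⁻²·kg = (kg²·s⁻⁴·A⁻²) · s² · kg = kg³·s⁻²·A⁻².

kg³·s⁻²·A⁻²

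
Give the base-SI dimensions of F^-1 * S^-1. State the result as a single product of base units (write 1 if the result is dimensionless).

kg²·m⁴·s⁻⁷·A⁻⁴

F = kg⁻¹·m⁻²·s⁴·A².
So F⁻¹ = kg·m²·s⁻⁴·A⁻².
S = kg⁻¹·m⁻²·s³·A².
So S⁻¹ = kg·m²·s⁻³·A⁻².
Combining: F⁻¹·S⁻¹ = (kg·m²·s⁻⁴·A⁻²) · (kg·m²·s⁻³·A⁻²) = kg²·m⁴·s⁻⁷·A⁻⁴.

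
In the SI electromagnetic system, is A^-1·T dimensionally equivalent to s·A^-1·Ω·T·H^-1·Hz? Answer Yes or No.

No

Left side:
  T = Wb/m² (flux density = flux per area),
      = kg·s⁻²·A⁻¹.
  Combining: A⁻¹·T = A⁻¹ · (kg·s⁻²·A⁻¹) = kg·s⁻²·A⁻².
Right side:
  Ω = V/A (resistance = voltage per current),
      = kg·m²·s⁻³·A⁻².
  T = Wb/m² (flux density = flux per area),
      = kg·s⁻²·A⁻¹.
  H = Wb/A (inductance = flux per current),
      = kg·m²·s⁻²·A⁻².
  So H⁻¹ = kg⁻¹·m⁻²·s²·A².
  Hz = 1/s = s⁻¹ (frequency is cycles per second).
  Combining: s·A⁻¹·Ω·T·H⁻¹·Hz = s · A⁻¹ · (kg·m²·s⁻³·A⁻²) · (kg·s⁻²·A⁻¹) · (kg⁻¹·m⁻²·s²·A²) · s⁻¹ = kg·s⁻³·A⁻².
Left is kg·s⁻²·A⁻²; right is kg·s⁻³·A⁻² — different.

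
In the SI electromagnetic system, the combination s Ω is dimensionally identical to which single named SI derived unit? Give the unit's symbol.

H

Ω = V/A (resistance = voltage per current),
    = kg·m²·s⁻³·A⁻².
Combining: s·Ω = s · (kg·m²·s⁻³·A⁻²) = kg·m²·s⁻²·A⁻².
kg·m²·s⁻²·A⁻² is the base-SI form of the henry.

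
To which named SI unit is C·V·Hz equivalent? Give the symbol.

C = A·s = s·A (charge = current × time).
V = W/A (potential = power per current),
    = kg·m²·s⁻³·A⁻¹.
Hz = 1/s = s⁻¹ (frequency is cycles per second).
Combining: C·V·Hz = (s·A) · (kg·m²·s⁻³·A⁻¹) · s⁻¹ = kg·m²·s⁻³.
kg·m²·s⁻³ is the base-SI form of the watt.

W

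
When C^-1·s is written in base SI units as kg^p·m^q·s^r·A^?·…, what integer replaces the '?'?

-1

C = A·s = s·A (charge = current × time).
So C⁻¹ = s⁻¹·A⁻¹.
Combining: C⁻¹·s = (s⁻¹·A⁻¹) · s = A⁻¹.
The exponent of A is -1.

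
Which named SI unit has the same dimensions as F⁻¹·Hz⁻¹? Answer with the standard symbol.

Ω

F = C/V (capacitance = charge per voltage),
    = A·s/(kg·m²·s⁻³·A⁻¹) (substituting C and V),
    = kg⁻¹·m⁻²·s⁴·A².
So F⁻¹ = kg·m²·s⁻⁴·A⁻².
Hz = 1/s = s⁻¹ (frequency is cycles per second).
So Hz⁻¹ = s.
Combining: F⁻¹·Hz⁻¹ = (kg·m²·s⁻⁴·A⁻²) · s = kg·m²·s⁻³·A⁻².
kg·m²·s⁻³·A⁻² is the base-SI form of the ohm.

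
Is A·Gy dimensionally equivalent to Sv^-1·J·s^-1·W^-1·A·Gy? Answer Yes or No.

No

Left side:
  Gy = J/kg (absorbed dose = energy per mass),
      = m²·s⁻².
  Combining: A·Gy = A · (m²·s⁻²) = m²·s⁻²·A.
Right side:
  Sv = J/kg (equivalent dose = energy per mass),
      = m²·s⁻².
  So Sv⁻¹ = m⁻²·s².
  J = N·m (work = force × distance),
      = kg·m²·s⁻².
  W = J/s (power = energy per time),
      = kg·m²·s⁻³.
  So W⁻¹ = kg⁻¹·m⁻²·s³.
  Gy = J/kg (absorbed dose = energy per mass),
      = m²·s⁻².
  Combining: Sv⁻¹·J·s⁻¹·W⁻¹·A·Gy = (m⁻²·s²) · (kg·m²·s⁻²) · s⁻¹ · (kg⁻¹·m⁻²·s³) · A · (m²·s⁻²) = A.
Left is m²·s⁻²·A; right is A — different.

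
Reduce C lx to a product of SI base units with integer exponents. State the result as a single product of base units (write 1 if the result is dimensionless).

m⁻²·s·A·cd

C = s·A.
lx = m⁻²·cd.
Combining: C·lx = (s·A) · (m⁻²·cd) = m⁻²·s·A·cd.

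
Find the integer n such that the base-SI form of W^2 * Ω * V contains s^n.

-12

W = kg·m²·s⁻³.
So W² = kg²·m⁴·s⁻⁶.
Ω = kg·m²·s⁻³·A⁻².
V = kg·m²·s⁻³·A⁻¹.
Combining: W²·Ω·V = (kg²·m⁴·s⁻⁶) · (kg·m²·s⁻³·A⁻²) · (kg·m²·s⁻³·A⁻¹) = kg⁴·m⁸·s⁻¹²·A⁻³.
The exponent of s is -12.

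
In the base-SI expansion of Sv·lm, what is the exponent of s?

Sv = J/kg (equivalent dose = energy per mass),
    = m²·s⁻².
lm = cd·sr = cd (luminous flux; sr is dimensionless).
Combining: Sv·lm = (m²·s⁻²) · cd = m²·s⁻²·cd.
The exponent of s is -2.

-2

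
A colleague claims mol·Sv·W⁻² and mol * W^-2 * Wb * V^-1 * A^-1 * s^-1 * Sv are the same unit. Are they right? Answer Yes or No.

No

Left side:
  Sv = J/kg (equivalent dose = energy per mass),
      = m²·s⁻².
  W = J/s (power = energy per time),
      = kg·m²·s⁻³.
  So W⁻² = kg⁻²·m⁻⁴·s⁶.
  Combining: mol·Sv·W⁻² = mol · (m²·s⁻²) · (kg⁻²·m⁻⁴·s⁶) = kg⁻²·m⁻²·s⁴·mol.
Right side:
  W = J/s (power = energy per time),
      = kg·m²·s⁻³.
  So W⁻² = kg⁻²·m⁻⁴·s⁶.
  Wb = V·s (flux: a volt is a weber per second),
      = kg·m²·s⁻²·A⁻¹.
  V = W/A (potential = power per current),
      = kg·m²·s⁻³·A⁻¹.
  So V⁻¹ = kg⁻¹·m⁻²·s³·A.
  Sv = J/kg (equivalent dose = energy per mass),
      = m²·s⁻².
  Combining: mol·W⁻²·Wb·V⁻¹·A⁻¹·s⁻¹·Sv = mol · (kg⁻²·m⁻⁴·s⁶) · (kg·m²·s⁻²·A⁻¹) · (kg⁻¹·m⁻²·s³·A) · A⁻¹ · s⁻¹ · (m²·s⁻²) = kg⁻²·m⁻²·s⁴·A⁻¹·mol.
Left is kg⁻²·m⁻²·s⁴·mol; right is kg⁻²·m⁻²·s⁴·A⁻¹·mol — different.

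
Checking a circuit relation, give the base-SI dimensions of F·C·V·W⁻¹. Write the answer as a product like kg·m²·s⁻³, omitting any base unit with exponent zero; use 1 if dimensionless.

kg⁻¹·m⁻²·s⁵·A²

F = kg⁻¹·m⁻²·s⁴·A².
C = s·A.
V = kg·m²·s⁻³·A⁻¹.
W = kg·m²·s⁻³.
So W⁻¹ = kg⁻¹·m⁻²·s³.
Combining: F·C·V·W⁻¹ = (kg⁻¹·m⁻²·s⁴·A²) · (s·A) · (kg·m²·s⁻³·A⁻¹) · (kg⁻¹·m⁻²·s³) = kg⁻¹·m⁻²·s⁵·A².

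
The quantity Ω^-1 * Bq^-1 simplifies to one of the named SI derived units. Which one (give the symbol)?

F

Ω = kg·m²·s⁻³·A⁻².
So Ω⁻¹ = kg⁻¹·m⁻²·s³·A².
Bq = s⁻¹.
So Bq⁻¹ = s.
Combining: Ω⁻¹·Bq⁻¹ = (kg⁻¹·m⁻²·s³·A²) · s = kg⁻¹·m⁻²·s⁴·A².
kg⁻¹·m⁻²·s⁴·A² is the base-SI form of the farad.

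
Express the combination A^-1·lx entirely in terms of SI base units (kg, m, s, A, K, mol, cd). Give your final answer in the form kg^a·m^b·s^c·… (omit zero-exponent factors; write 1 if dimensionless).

m⁻²·A⁻¹·cd

lx = m⁻²·cd.
Combining: A⁻¹·lx = A⁻¹ · (m⁻²·cd) = m⁻²·A⁻¹·cd.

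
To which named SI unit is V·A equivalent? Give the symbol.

W

V = W/A (potential = power per current),
    = kg·m²·s⁻³·A⁻¹.
Combining: V·A = (kg·m²·s⁻³·A⁻¹) · A = kg·m²·s⁻³.
kg·m²·s⁻³ is the base-SI form of the watt.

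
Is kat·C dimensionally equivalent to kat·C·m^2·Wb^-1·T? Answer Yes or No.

Left side:
  kat = mol/s = s⁻¹·mol (catalytic activity).
  C = A·s = s·A (charge = current × time).
  Combining: kat·C = (s⁻¹·mol) · (s·A) = A·mol.
Right side:
  kat = s⁻¹·mol.
  C = s·A.
  Wb = kg·m²·s⁻²·A⁻¹.
  So Wb⁻¹ = kg⁻¹·m⁻²·s²·A.
  T = kg·s⁻²·A⁻¹.
  Combining: kat·C·m²·Wb⁻¹·T = (s⁻¹·mol) · (s·A) · m² · (kg⁻¹·m⁻²·s²·A) · (kg·s⁻²·A⁻¹) = A·mol.
Both reduce to A·mol.

Yes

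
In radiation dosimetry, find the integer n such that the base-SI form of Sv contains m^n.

Sv = J/kg (equivalent dose = energy per mass),
    = m²·s⁻².
The exponent of m is 2.

2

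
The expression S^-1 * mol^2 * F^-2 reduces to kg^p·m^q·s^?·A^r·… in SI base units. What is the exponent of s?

-11

S = 1/Ω (conductance is reciprocal resistance),
    = kg⁻¹·m⁻²·s³·A².
So S⁻¹ = kg·m²·s⁻³·A⁻².
F = C/V (capacitance = charge per voltage),
    = A·s/(kg·m²·s⁻³·A⁻¹) (substituting C and V),
    = kg⁻¹·m⁻²·s⁴·A².
So F⁻² = kg²·m⁴·s⁻⁸·A⁻⁴.
Combining: S⁻¹·mol²·F⁻² = (kg·m²·s⁻³·A⁻²) · mol² · (kg²·m⁴·s⁻⁸·A⁻⁴) = kg³·m⁶·s⁻¹¹·A⁻⁶·mol².
The exponent of s is -11.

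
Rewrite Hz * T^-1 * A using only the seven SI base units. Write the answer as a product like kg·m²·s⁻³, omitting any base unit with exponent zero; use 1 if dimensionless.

kg⁻¹·s·A²

Hz = 1/s = s⁻¹ (frequency is cycles per second).
T = Wb/m² (flux density = flux per area),
    = kg·s⁻²·A⁻¹.
So T⁻¹ = kg⁻¹·s²·A.
Combining: Hz·T⁻¹·A = s⁻¹ · (kg⁻¹·s²·A) · A = kg⁻¹·s·A².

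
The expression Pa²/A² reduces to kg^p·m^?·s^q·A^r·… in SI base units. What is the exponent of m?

-2

Pa = N/m² (pressure = force per area),
    = kg·m⁻¹·s⁻².
So Pa² = kg²·m⁻²·s⁻⁴.
Combining: Pa²·A⁻² = (kg²·m⁻²·s⁻⁴) · A⁻² = kg²·m⁻²·s⁻⁴·A⁻².
The exponent of m is -2.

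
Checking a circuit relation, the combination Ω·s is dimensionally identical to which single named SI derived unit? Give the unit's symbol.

Ω = kg·m²·s⁻³·A⁻².
Combining: Ω·s = (kg·m²·s⁻³·A⁻²) · s = kg·m²·s⁻²·A⁻².
kg·m²·s⁻²·A⁻² is the base-SI form of the henry.

H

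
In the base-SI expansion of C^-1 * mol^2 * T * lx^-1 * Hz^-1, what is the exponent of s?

C = s·A.
So C⁻¹ = s⁻¹·A⁻¹.
T = kg·s⁻²·A⁻¹.
lx = m⁻²·cd.
So lx⁻¹ = m²·cd⁻¹.
Hz = s⁻¹.
So Hz⁻¹ = s.
Combining: C⁻¹·mol²·T·lx⁻¹·Hz⁻¹ = (s⁻¹·A⁻¹) · mol² · (kg·s⁻²·A⁻¹) · (m²·cd⁻¹) · s = kg·m²·s⁻²·A⁻²·mol²·cd⁻¹.
The exponent of s is -2.

-2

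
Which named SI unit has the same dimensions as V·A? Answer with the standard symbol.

W

V = W/A (potential = power per current),
    = kg·m²·s⁻³·A⁻¹.
Combining: V·A = (kg·m²·s⁻³·A⁻¹) · A = kg·m²·s⁻³.
kg·m²·s⁻³ is the base-SI form of the watt.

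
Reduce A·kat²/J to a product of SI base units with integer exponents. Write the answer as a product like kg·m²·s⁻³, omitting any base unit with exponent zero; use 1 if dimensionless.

kg⁻¹·m⁻²·A·mol²

J = kg·m²·s⁻².
So J⁻¹ = kg⁻¹·m⁻²·s².
kat = s⁻¹·mol.
So kat² = s⁻²·mol².
Combining: J⁻¹·A·kat² = (kg⁻¹·m⁻²·s²) · A · (s⁻²·mol²) = kg⁻¹·m⁻²·A·mol².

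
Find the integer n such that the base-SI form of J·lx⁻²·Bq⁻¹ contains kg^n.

J = kg·m²·s⁻².
lx = m⁻²·cd.
So lx⁻² = m⁴·cd⁻².
Bq = s⁻¹.
So Bq⁻¹ = s.
Combining: J·lx⁻²·Bq⁻¹ = (kg·m²·s⁻²) · (m⁴·cd⁻²) · s = kg·m⁶·s⁻¹·cd⁻².
The exponent of kg is 1.

1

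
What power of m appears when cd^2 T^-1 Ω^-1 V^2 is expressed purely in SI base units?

T = Wb/m² (flux density = flux per area),
    = kg·s⁻²·A⁻¹.
So T⁻¹ = kg⁻¹·s²·A.
Ω = V/A (resistance = voltage per current),
    = kg·m²·s⁻³·A⁻².
So Ω⁻¹ = kg⁻¹·m⁻²·s³·A².
V = W/A (potential = power per current),
    = kg·m²·s⁻³·A⁻¹.
So V² = kg²·m⁴·s⁻⁶·A⁻².
Combining: cd²·T⁻¹·Ω⁻¹·V² = cd² · (kg⁻¹·s²·A) · (kg⁻¹·m⁻²·s³·A²) · (kg²·m⁴·s⁻⁶·A⁻²) = m²·s⁻¹·A·cd².
The exponent of m is 2.

2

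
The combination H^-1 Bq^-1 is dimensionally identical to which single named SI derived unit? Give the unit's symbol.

S

H = kg·m²·s⁻²·A⁻².
So H⁻¹ = kg⁻¹·m⁻²·s²·A².
Bq = s⁻¹.
So Bq⁻¹ = s.
Combining: H⁻¹·Bq⁻¹ = (kg⁻¹·m⁻²·s²·A²) · s = kg⁻¹·m⁻²·s³·A².
kg⁻¹·m⁻²·s³·A² is the base-SI form of the siemens.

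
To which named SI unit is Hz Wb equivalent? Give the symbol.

V

Hz = s⁻¹.
Wb = kg·m²·s⁻²·A⁻¹.
Combining: Hz·Wb = s⁻¹ · (kg·m²·s⁻²·A⁻¹) = kg·m²·s⁻³·A⁻¹.
kg·m²·s⁻³·A⁻¹ is the base-SI form of the volt.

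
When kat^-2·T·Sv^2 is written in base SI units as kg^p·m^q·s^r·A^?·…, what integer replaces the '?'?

-1

kat = mol/s = s⁻¹·mol (catalytic activity).
So kat⁻² = s²·mol⁻².
T = Wb/m² (flux density = flux per area),
    = kg·s⁻²·A⁻¹.
Sv = J/kg (equivalent dose = energy per mass),
    = m²·s⁻².
So Sv² = m⁴·s⁻⁴.
Combining: kat⁻²·T·Sv² = (s²·mol⁻²) · (kg·s⁻²·A⁻¹) · (m⁴·s⁻⁴) = kg·m⁴·s⁻⁴·A⁻¹·mol⁻².
The exponent of A is -1.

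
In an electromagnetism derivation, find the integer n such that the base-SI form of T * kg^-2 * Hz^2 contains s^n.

T = Wb/m² (flux density = flux per area),
    = kg·s⁻²·A⁻¹.
Hz = 1/s = s⁻¹ (frequency is cycles per second).
So Hz² = s⁻².
Combining: T·kg⁻²·Hz² = (kg·s⁻²·A⁻¹) · kg⁻² · s⁻² = kg⁻¹·s⁻⁴·A⁻¹.
The exponent of s is -4.

-4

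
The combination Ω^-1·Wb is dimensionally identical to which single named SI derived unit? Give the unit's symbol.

C

Ω = V/A (resistance = voltage per current),
    = kg·m²·s⁻³·A⁻².
So Ω⁻¹ = kg⁻¹·m⁻²·s³·A².
Wb = V·s (flux: a volt is a weber per second),
    = kg·m²·s⁻²·A⁻¹.
Combining: Ω⁻¹·Wb = (kg⁻¹·m⁻²·s³·A²) · (kg·m²·s⁻²·A⁻¹) = s·A.
s·A is the base-SI form of the coulomb.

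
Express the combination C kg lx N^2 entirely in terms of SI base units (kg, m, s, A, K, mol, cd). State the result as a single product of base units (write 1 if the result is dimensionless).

kg³·s⁻³·A·cd

C = s·A.
lx = m⁻²·cd.
N = kg·m·s⁻².
So N² = kg²·m²·s⁻⁴.
Combining: C·kg·lx·N² = (s·A) · kg · (m⁻²·cd) · (kg²·m²·s⁻⁴) = kg³·s⁻³·A·cd.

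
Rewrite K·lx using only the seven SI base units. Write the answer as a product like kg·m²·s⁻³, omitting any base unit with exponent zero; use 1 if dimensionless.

m⁻²·K·cd

lx = lm/m² (illuminance = luminous flux per area),
    = m⁻²·cd.
Combining: K·lx = K · (m⁻²·cd) = m⁻²·K·cd.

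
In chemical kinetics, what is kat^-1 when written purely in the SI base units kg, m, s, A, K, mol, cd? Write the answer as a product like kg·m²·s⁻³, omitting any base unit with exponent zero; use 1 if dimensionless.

kat = s⁻¹·mol.
So kat⁻¹ = s·mol⁻¹.

s·mol⁻¹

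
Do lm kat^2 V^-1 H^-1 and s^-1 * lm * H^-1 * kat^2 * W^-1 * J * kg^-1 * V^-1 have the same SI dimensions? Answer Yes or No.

No

Left side:
  lm = cd.
  kat = s⁻¹·mol.
  So kat² = s⁻²·mol².
  V = kg·m²·s⁻³·A⁻¹.
  So V⁻¹ = kg⁻¹·m⁻²·s³·A.
  H = kg·m²·s⁻²·A⁻².
  So H⁻¹ = kg⁻¹·m⁻²·s²·A².
  Combining: lm·kat²·V⁻¹·H⁻¹ = cd · (s⁻²·mol²) · (kg⁻¹·m⁻²·s³·A) · (kg⁻¹·m⁻²·s²·A²) = kg⁻²·m⁻⁴·s³·A³·mol²·cd.
Right side:
  lm = cd·sr = cd (luminous flux; sr is dimensionless).
  H = Wb/A (inductance = flux per current),
      = kg·m²·s⁻²·A⁻².
  So H⁻¹ = kg⁻¹·m⁻²·s²·A².
  kat = mol/s = s⁻¹·mol (catalytic activity).
  So kat² = s⁻²·mol².
  W = J/s (power = energy per time),
      = kg·m²·s⁻³.
  So W⁻¹ = kg⁻¹·m⁻²·s³.
  J = N·m (work = force × distance),
      = kg·m²·s⁻².
  V = W/A (potential = power per current),
      = kg·m²·s⁻³·A⁻¹.
  So V⁻¹ = kg⁻¹·m⁻²·s³·A.
  Combining: s⁻¹·lm·H⁻¹·kat²·W⁻¹·J·kg⁻¹·V⁻¹ = s⁻¹ · cd · (kg⁻¹·m⁻²·s²·A²) · (s⁻²·mol²) · (kg⁻¹·m⁻²·s³) · (kg·m²·s⁻²) · kg⁻¹ · (kg⁻¹·m⁻²·s³·A) = kg⁻³·m⁻⁴·s³·A³·mol²·cd.
Left is kg⁻²·m⁻⁴·s³·A³·mol²·cd; right is kg⁻³·m⁻⁴·s³·A³·mol²·cd — different.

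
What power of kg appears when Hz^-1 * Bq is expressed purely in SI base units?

Hz = s⁻¹.
So Hz⁻¹ = s.
Bq = s⁻¹.
Combining: Hz⁻¹·Bq = s · s⁻¹ = 1.
The exponent of kg is 0.

0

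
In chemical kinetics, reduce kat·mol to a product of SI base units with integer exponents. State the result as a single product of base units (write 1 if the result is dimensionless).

s⁻¹·mol²

kat = s⁻¹·mol.
Combining: kat·mol = (s⁻¹·mol) · mol = s⁻¹·mol².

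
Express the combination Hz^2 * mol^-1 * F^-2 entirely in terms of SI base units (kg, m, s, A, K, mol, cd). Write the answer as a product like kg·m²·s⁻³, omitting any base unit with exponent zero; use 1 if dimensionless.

kg²·m⁴·s⁻¹⁰·A⁻⁴·mol⁻¹

Hz = 1/s = s⁻¹ (frequency is cycles per second).
So Hz² = s⁻².
F = C/V (capacitance = charge per voltage),
    = A·s/(kg·m²·s⁻³·A⁻¹) (substituting C and V),
    = kg⁻¹·m⁻²·s⁴·A².
So F⁻² = kg²·m⁴·s⁻⁸·A⁻⁴.
Combining: Hz²·mol⁻¹·F⁻² = s⁻² · mol⁻¹ · (kg²·m⁴·s⁻⁸·A⁻⁴) = kg²·m⁴·s⁻¹⁰·A⁻⁴·mol⁻¹.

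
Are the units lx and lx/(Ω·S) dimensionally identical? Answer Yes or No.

Left side:
  lx = lm/m² (illuminance = luminous flux per area),
      = m⁻²·cd.
Right side:
  Ω = V/A (resistance = voltage per current),
      = kg·m²·s⁻³·A⁻².
  So Ω⁻¹ = kg⁻¹·m⁻²·s³·A².
  lx = lm/m² (illuminance = luminous flux per area),
      = m⁻²·cd.
  S = 1/Ω (conductance is reciprocal resistance),
      = kg⁻¹·m⁻²·s³·A².
  So S⁻¹ = kg·m²·s⁻³·A⁻².
  Combining: Ω⁻¹·lx·S⁻¹ = (kg⁻¹·m⁻²·s³·A²) · (m⁻²·cd) · (kg·m²·s⁻³·A⁻²) = m⁻²·cd.
Both reduce to m⁻²·cd.

Yes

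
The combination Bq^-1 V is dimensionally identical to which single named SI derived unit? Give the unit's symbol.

Bq = s⁻¹.
So Bq⁻¹ = s.
V = kg·m²·s⁻³·A⁻¹.
Combining: Bq⁻¹·V = s · (kg·m²·s⁻³·A⁻¹) = kg·m²·s⁻²·A⁻¹.
kg·m²·s⁻²·A⁻¹ is the base-SI form of the weber.

Wb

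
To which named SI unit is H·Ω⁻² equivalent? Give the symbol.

H = Wb/A (inductance = flux per current),
    = kg·m²·s⁻²·A⁻².
Ω = V/A (resistance = voltage per current),
    = kg·m²·s⁻³·A⁻².
So Ω⁻² = kg⁻²·m⁻⁴·s⁶·A⁴.
Combining: H·Ω⁻² = (kg·m²·s⁻²·A⁻²) · (kg⁻²·m⁻⁴·s⁶·A⁴) = kg⁻¹·m⁻²·s⁴·A².
kg⁻¹·m⁻²·s⁴·A² is the base-SI form of the farad.

F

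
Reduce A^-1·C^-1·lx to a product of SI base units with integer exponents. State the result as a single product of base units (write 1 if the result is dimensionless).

m⁻²·s⁻¹·A⁻²·cd

C = s·A.
So C⁻¹ = s⁻¹·A⁻¹.
lx = m⁻²·cd.
Combining: A⁻¹·C⁻¹·lx = A⁻¹ · (s⁻¹·A⁻¹) · (m⁻²·cd) = m⁻²·s⁻¹·A⁻²·cd.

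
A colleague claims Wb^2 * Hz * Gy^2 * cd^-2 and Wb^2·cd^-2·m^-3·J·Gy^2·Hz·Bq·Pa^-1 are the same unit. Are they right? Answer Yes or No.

No

Left side:
  Wb = V·s (flux: a volt is a weber per second),
      = kg·m²·s⁻²·A⁻¹.
  So Wb² = kg²·m⁴·s⁻⁴·A⁻².
  Hz = 1/s = s⁻¹ (frequency is cycles per second).
  Gy = J/kg (absorbed dose = energy per mass),
      = m²·s⁻².
  So Gy² = m⁴·s⁻⁴.
  Combining: Wb²·Hz·Gy²·cd⁻² = (kg²·m⁴·s⁻⁴·A⁻²) · s⁻¹ · (m⁴·s⁻⁴) · cd⁻² = kg²·m⁸·s⁻⁹·A⁻²·cd⁻².
Right side:
  Wb = V·s (flux: a volt is a weber per second),
      = kg·m²·s⁻²·A⁻¹.
  So Wb² = kg²·m⁴·s⁻⁴·A⁻².
  J = N·m (work = force × distance),
      = kg·m²·s⁻².
  Gy = J/kg (absorbed dose = energy per mass),
      = m²·s⁻².
  So Gy² = m⁴·s⁻⁴.
  Hz = 1/s = s⁻¹ (frequency is cycles per second).
  Bq = 1/s = s⁻¹ (activity is decays per second).
  Pa = N/m² (pressure = force per area),
      = kg·m⁻¹·s⁻².
  So Pa⁻¹ = kg⁻¹·m·s².
  Combining: Wb²·cd⁻²·m⁻³·J·Gy²·Hz·Bq·Pa⁻¹ = (kg²·m⁴·s⁻⁴·A⁻²) · cd⁻² · m⁻³ · (kg·m²·s⁻²) · (m⁴·s⁻⁴) · s⁻¹ · s⁻¹ · (kg⁻¹·m·s²) = kg²·m⁸·s⁻¹⁰·A⁻²·cd⁻².
Left is kg²·m⁸·s⁻⁹·A⁻²·cd⁻²; right is kg²·m⁸·s⁻¹⁰·A⁻²·cd⁻² — different.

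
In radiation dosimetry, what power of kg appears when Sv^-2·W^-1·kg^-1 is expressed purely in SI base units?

Sv = J/kg (equivalent dose = energy per mass),
    = m²·s⁻².
So Sv⁻² = m⁻⁴·s⁴.
W = J/s (power = energy per time),
    = kg·m²·s⁻³.
So W⁻¹ = kg⁻¹·m⁻²·s³.
Combining: Sv⁻²·W⁻¹·kg⁻¹ = (m⁻⁴·s⁴) · (kg⁻¹·m⁻²·s³) · kg⁻¹ = kg⁻²·m⁻⁶·s⁷.
The exponent of kg is -2.

-2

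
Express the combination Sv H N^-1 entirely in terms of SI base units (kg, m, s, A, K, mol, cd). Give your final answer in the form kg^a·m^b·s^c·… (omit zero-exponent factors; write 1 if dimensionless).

m³·s⁻²·A⁻²

Sv = m²·s⁻².
H = kg·m²·s⁻²·A⁻².
N = kg·m·s⁻².
So N⁻¹ = kg⁻¹·m⁻¹·s².
Combining: Sv·H·N⁻¹ = (m²·s⁻²) · (kg·m²·s⁻²·A⁻²) · (kg⁻¹·m⁻¹·s²) = m³·s⁻²·A⁻².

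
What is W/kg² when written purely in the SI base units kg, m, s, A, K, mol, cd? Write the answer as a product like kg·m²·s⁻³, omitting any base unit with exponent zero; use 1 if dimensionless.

W = J/s (power = energy per time),
    = kg·m²·s⁻³.
Combining: W·kg⁻² = (kg·m²·s⁻³) · kg⁻² = kg⁻¹·m²·s⁻³.

kg⁻¹·m²·s⁻³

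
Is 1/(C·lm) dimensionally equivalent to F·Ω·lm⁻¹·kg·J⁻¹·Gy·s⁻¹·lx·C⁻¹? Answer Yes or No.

Left side:
  C = s·A.
  So C⁻¹ = s⁻¹·A⁻¹.
  lm = cd.
  So lm⁻¹ = cd⁻¹.
  Combining: C⁻¹·lm⁻¹ = (s⁻¹·A⁻¹) · cd⁻¹ = s⁻¹·A⁻¹·cd⁻¹.
Right side:
  F = kg⁻¹·m⁻²·s⁴·A².
  Ω = kg·m²·s⁻³·A⁻².
  lm = cd.
  So lm⁻¹ = cd⁻¹.
  J = kg·m²·s⁻².
  So J⁻¹ = kg⁻¹·m⁻²·s².
  Gy = m²·s⁻².
  lx = m⁻²·cd.
  C = s·A.
  So C⁻¹ = s⁻¹·A⁻¹.
  Combining: F·Ω·lm⁻¹·kg·J⁻¹·Gy·s⁻¹·lx·C⁻¹ = (kg⁻¹·m⁻²·s⁴·A²) · (kg·m²·s⁻³·A⁻²) · cd⁻¹ · kg · (kg⁻¹·m⁻²·s²) · (m²·s⁻²) · s⁻¹ · (m⁻²·cd) · (s⁻¹·A⁻¹) = m⁻²·s⁻¹·A⁻¹.
Left is s⁻¹·A⁻¹·cd⁻¹; right is m⁻²·s⁻¹·A⁻¹ — different.

No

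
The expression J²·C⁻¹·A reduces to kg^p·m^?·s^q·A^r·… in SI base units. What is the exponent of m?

J = kg·m²·s⁻².
So J² = kg²·m⁴·s⁻⁴.
C = s·A.
So C⁻¹ = s⁻¹·A⁻¹.
Combining: J²·C⁻¹·A = (kg²·m⁴·s⁻⁴) · (s⁻¹·A⁻¹) · A = kg²·m⁴·s⁻⁵.
The exponent of m is 4.

4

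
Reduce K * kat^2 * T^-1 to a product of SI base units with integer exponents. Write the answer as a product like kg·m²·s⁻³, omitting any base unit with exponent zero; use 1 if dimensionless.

kg⁻¹·A·K·mol²

kat = mol/s = s⁻¹·mol (catalytic activity).
So kat² = s⁻²·mol².
T = Wb/m² (flux density = flux per area),
    = kg·s⁻²·A⁻¹.
So T⁻¹ = kg⁻¹·s²·A.
Combining: K·kat²·T⁻¹ = K · (s⁻²·mol²) · (kg⁻¹·s²·A) = kg⁻¹·A·K·mol².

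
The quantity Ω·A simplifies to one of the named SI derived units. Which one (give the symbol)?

Ω = V/A (resistance = voltage per current),
    = kg·m²·s⁻³·A⁻².
Combining: Ω·A = (kg·m²·s⁻³·A⁻²) · A = kg·m²·s⁻³·A⁻¹.
kg·m²·s⁻³·A⁻¹ is the base-SI form of the volt.

V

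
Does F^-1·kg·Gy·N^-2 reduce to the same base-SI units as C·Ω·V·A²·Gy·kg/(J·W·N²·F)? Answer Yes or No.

Yes

Left side:
  F = C/V (capacitance = charge per voltage),
      = A·s/(kg·m²·s⁻³·A⁻¹) (substituting C and V),
      = kg⁻¹·m⁻²·s⁴·A².
  So F⁻¹ = kg·m²·s⁻⁴·A⁻².
  Gy = J/kg (absorbed dose = energy per mass),
      = m²·s⁻².
  N = kg·m/s² = kg·m·s⁻² (force = mass × acceleration).
  So N⁻² = kg⁻²·m⁻²·s⁴.
  Combining: F⁻¹·kg·Gy·N⁻² = (kg·m²·s⁻⁴·A⁻²) · kg · (m²·s⁻²) · (kg⁻²·m⁻²·s⁴) = m²·s⁻²·A⁻².
Right side:
  J = kg·m²·s⁻².
  So J⁻¹ = kg⁻¹·m⁻²·s².
  W = kg·m²·s⁻³.
  So W⁻¹ = kg⁻¹·m⁻²·s³.
  C = s·A.
  Ω = kg·m²·s⁻³·A⁻².
  N = kg·m·s⁻².
  So N⁻² = kg⁻²·m⁻²·s⁴.
  V = kg·m²·s⁻³·A⁻¹.
  F = kg⁻¹·m⁻²·s⁴·A².
  So F⁻¹ = kg·m²·s⁻⁴·A⁻².
  Gy = m²·s⁻².
  Combining: J⁻¹·W⁻¹·C·Ω·N⁻²·V·A²·F⁻¹·Gy·kg = (kg⁻¹·m⁻²·s²) · (kg⁻¹·m⁻²·s³) · (s·A) · (kg·m²·s⁻³·A⁻²) · (kg⁻²·m⁻²·s⁴) · (kg·m²·s⁻³·A⁻¹) · A² · (kg·m²·s⁻⁴·A⁻²) · (m²·s⁻²) · kg = m²·s⁻²·A⁻².
Both reduce to m²·s⁻²·A⁻².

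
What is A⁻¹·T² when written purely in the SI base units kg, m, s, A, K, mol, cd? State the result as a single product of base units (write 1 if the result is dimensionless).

T = Wb/m² (flux density = flux per area),
    = kg·s⁻²·A⁻¹.
So T² = kg²·s⁻⁴·A⁻².
Combining: A⁻¹·T² = A⁻¹ · (kg²·s⁻⁴·A⁻²) = kg²·s⁻⁴·A⁻³.

kg²·s⁻⁴·A⁻³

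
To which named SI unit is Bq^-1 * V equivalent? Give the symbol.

Wb

Bq = 1/s = s⁻¹ (activity is decays per second).
So Bq⁻¹ = s.
V = W/A (potential = power per current),
    = kg·m²·s⁻³·A⁻¹.
Combining: Bq⁻¹·V = s · (kg·m²·s⁻³·A⁻¹) = kg·m²·s⁻²·A⁻¹.
kg·m²·s⁻²·A⁻¹ is the base-SI form of the weber.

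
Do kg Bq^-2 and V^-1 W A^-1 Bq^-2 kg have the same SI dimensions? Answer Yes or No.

Left side:
  Bq = s⁻¹.
  So Bq⁻² = s².
  Combining: kg·Bq⁻² = kg · s² = kg·s².
Right side:
  V = W/A (potential = power per current),
      = kg·m²·s⁻³·A⁻¹.
  So V⁻¹ = kg⁻¹·m⁻²·s³·A.
  W = J/s (power = energy per time),
      = kg·m²·s⁻³.
  Bq = 1/s = s⁻¹ (activity is decays per second).
  So Bq⁻² = s².
  Combining: V⁻¹·W·A⁻¹·Bq⁻²·kg = (kg⁻¹·m⁻²·s³·A) · (kg·m²·s⁻³) · A⁻¹ · s² · kg = kg·s².
Both reduce to kg·s².

Yes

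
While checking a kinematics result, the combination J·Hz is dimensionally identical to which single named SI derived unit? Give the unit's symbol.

J = N·m (work = force × distance),
    = kg·m²·s⁻².
Hz = 1/s = s⁻¹ (frequency is cycles per second).
Combining: J·Hz = (kg·m²·s⁻²) · s⁻¹ = kg·m²·s⁻³.
kg·m²·s⁻³ is the base-SI form of the watt.

W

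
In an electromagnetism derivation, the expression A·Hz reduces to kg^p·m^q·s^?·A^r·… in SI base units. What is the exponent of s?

-1

Hz = 1/s = s⁻¹ (frequency is cycles per second).
Combining: A·Hz = A · s⁻¹ = s⁻¹·A.
The exponent of s is -1.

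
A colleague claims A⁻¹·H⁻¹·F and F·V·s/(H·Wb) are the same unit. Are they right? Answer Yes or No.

Left side:
  H = kg·m²·s⁻²·A⁻².
  So H⁻¹ = kg⁻¹·m⁻²·s²·A².
  F = kg⁻¹·m⁻²·s⁴·A².
  Combining: A⁻¹·H⁻¹·F = A⁻¹ · (kg⁻¹·m⁻²·s²·A²) · (kg⁻¹·m⁻²·s⁴·A²) = kg⁻²·m⁻⁴·s⁶·A³.
Right side:
  F = C/V (capacitance = charge per voltage),
      = A·s/(kg·m²·s⁻³·A⁻¹) (substituting C and V),
      = kg⁻¹·m⁻²·s⁴·A².
  H = Wb/A (inductance = flux per current),
      = kg·m²·s⁻²·A⁻².
  So H⁻¹ = kg⁻¹·m⁻²·s²·A².
  V = W/A (potential = power per current),
      = kg·m²·s⁻³·A⁻¹.
  Wb = V·s (flux: a volt is a weber per second),
      = kg·m²·s⁻²·A⁻¹.
  So Wb⁻¹ = kg⁻¹·m⁻²·s²·A.
  Combining: F·H⁻¹·V·Wb⁻¹·s = (kg⁻¹·m⁻²·s⁴·A²) · (kg⁻¹·m⁻²·s²·A²) · (kg·m²·s⁻³·A⁻¹) · (kg⁻¹·m⁻²·s²·A) · s = kg⁻²·m⁻⁴·s⁶·A⁴.
Left is kg⁻²·m⁻⁴·s⁶·A³; right is kg⁻²·m⁻⁴·s⁶·A⁴ — different.

No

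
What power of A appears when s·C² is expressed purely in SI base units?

2

C = A·s = s·A (charge = current × time).
So C² = s²·A².
Combining: s·C² = s · (s²·A²) = s³·A².
The exponent of A is 2.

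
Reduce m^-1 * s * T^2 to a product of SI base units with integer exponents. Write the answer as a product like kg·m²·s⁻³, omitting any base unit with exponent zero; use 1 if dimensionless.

T = kg·s⁻²·A⁻¹.
So T² = kg²·s⁻⁴·A⁻².
Combining: m⁻¹·s·T² = m⁻¹ · s · (kg²·s⁻⁴·A⁻²) = kg²·m⁻¹·s⁻³·A⁻².

kg²·m⁻¹·s⁻³·A⁻²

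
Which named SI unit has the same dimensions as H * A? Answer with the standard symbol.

Wb

H = kg·m²·s⁻²·A⁻².
Combining: H·A = (kg·m²·s⁻²·A⁻²) · A = kg·m²·s⁻²·A⁻¹.
kg·m²·s⁻²·A⁻¹ is the base-SI form of the weber.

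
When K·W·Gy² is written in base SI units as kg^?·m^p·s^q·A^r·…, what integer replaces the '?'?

W = J/s (power = energy per time),
    = kg·m²·s⁻³.
Gy = J/kg (absorbed dose = energy per mass),
    = m²·s⁻².
So Gy² = m⁴·s⁻⁴.
Combining: K·W·Gy² = K · (kg·m²·s⁻³) · (m⁴·s⁻⁴) = kg·m⁶·s⁻⁷·K.
The exponent of kg is 1.

1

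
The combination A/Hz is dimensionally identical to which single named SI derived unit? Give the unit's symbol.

C

Hz = 1/s = s⁻¹ (frequency is cycles per second).
So Hz⁻¹ = s.
Combining: A·Hz⁻¹ = A · s = s·A.
s·A is the base-SI form of the coulomb.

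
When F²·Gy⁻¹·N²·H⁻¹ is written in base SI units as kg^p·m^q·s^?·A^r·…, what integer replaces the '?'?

8

F = C/V (capacitance = charge per voltage),
    = A·s/(kg·m²·s⁻³·A⁻¹) (substituting C and V),
    = kg⁻¹·m⁻²·s⁴·A².
So F² = kg⁻²·m⁻⁴·s⁸·A⁴.
Gy = J/kg (absorbed dose = energy per mass),
    = m²·s⁻².
So Gy⁻¹ = m⁻²·s².
N = kg·m/s² = kg·m·s⁻² (force = mass × acceleration).
So N² = kg²·m²·s⁻⁴.
H = Wb/A (inductance = flux per current),
    = kg·m²·s⁻²·A⁻².
So H⁻¹ = kg⁻¹·m⁻²·s²·A².
Combining: F²·Gy⁻¹·N²·H⁻¹ = (kg⁻²·m⁻⁴·s⁸·A⁴) · (m⁻²·s²) · (kg²·m²·s⁻⁴) · (kg⁻¹·m⁻²·s²·A²) = kg⁻¹·m⁻⁶·s⁸·A⁶.
The exponent of s is 8.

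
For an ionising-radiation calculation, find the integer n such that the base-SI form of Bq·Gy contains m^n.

Bq = s⁻¹.
Gy = m²·s⁻².
Combining: Bq·Gy = s⁻¹ · (m²·s⁻²) = m²·s⁻³.
The exponent of m is 2.

2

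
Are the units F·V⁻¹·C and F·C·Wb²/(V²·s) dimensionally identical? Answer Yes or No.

No

Left side:
  F = kg⁻¹·m⁻²·s⁴·A².
  V = kg·m²·s⁻³·A⁻¹.
  So V⁻¹ = kg⁻¹·m⁻²·s³·A.
  C = s·A.
  Combining: F·V⁻¹·C = (kg⁻¹·m⁻²·s⁴·A²) · (kg⁻¹·m⁻²·s³·A) · (s·A) = kg⁻²·m⁻⁴·s⁸·A⁴.
Right side:
  F = C/V (capacitance = charge per voltage),
      = A·s/(kg·m²·s⁻³·A⁻¹) (substituting C and V),
      = kg⁻¹·m⁻²·s⁴·A².
  V = W/A (potential = power per current),
      = kg·m²·s⁻³·A⁻¹.
  So V⁻² = kg⁻²·m⁻⁴·s⁶·A².
  C = A·s = s·A (charge = current × time).
  Wb = V·s (flux: a volt is a weber per second),
      = kg·m²·s⁻²·A⁻¹.
  So Wb² = kg²·m⁴·s⁻⁴·A⁻².
  Combining: F·V⁻²·C·Wb²·s⁻¹ = (kg⁻¹·m⁻²·s⁴·A²) · (kg⁻²·m⁻⁴·s⁶·A²) · (s·A) · (kg²·m⁴·s⁻⁴·A⁻²) · s⁻¹ = kg⁻¹·m⁻²·s⁶·A³.
Left is kg⁻²·m⁻⁴·s⁸·A⁴; right is kg⁻¹·m⁻²·s⁶·A³ — different.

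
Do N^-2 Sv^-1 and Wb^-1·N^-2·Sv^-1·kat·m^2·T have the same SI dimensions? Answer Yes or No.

No

Left side:
  N = kg·m/s² = kg·m·s⁻² (force = mass × acceleration).
  So N⁻² = kg⁻²·m⁻²·s⁴.
  Sv = J/kg (equivalent dose = energy per mass),
      = m²·s⁻².
  So Sv⁻¹ = m⁻²·s².
  Combining: N⁻²·Sv⁻¹ = (kg⁻²·m⁻²·s⁴) · (m⁻²·s²) = kg⁻²·m⁻⁴·s⁶.
Right side:
  Wb = V·s (flux: a volt is a weber per second),
      = kg·m²·s⁻²·A⁻¹.
  So Wb⁻¹ = kg⁻¹·m⁻²·s²·A.
  N = kg·m/s² = kg·m·s⁻² (force = mass × acceleration).
  So N⁻² = kg⁻²·m⁻²·s⁴.
  Sv = J/kg (equivalent dose = energy per mass),
      = m²·s⁻².
  So Sv⁻¹ = m⁻²·s².
  kat = mol/s = s⁻¹·mol (catalytic activity).
  T = Wb/m² (flux density = flux per area),
      = kg·s⁻²·A⁻¹.
  Combining: Wb⁻¹·N⁻²·Sv⁻¹·kat·m²·T = (kg⁻¹·m⁻²·s²·A) · (kg⁻²·m⁻²·s⁴) · (m⁻²·s²) · (s⁻¹·mol) · m² · (kg·s⁻²·A⁻¹) = kg⁻²·m⁻⁴·s⁵·mol.
Left is kg⁻²·m⁻⁴·s⁶; right is kg⁻²·m⁻⁴·s⁵·mol — different.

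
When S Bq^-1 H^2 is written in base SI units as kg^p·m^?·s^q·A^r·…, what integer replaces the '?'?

S = 1/Ω (conductance is reciprocal resistance),
    = kg⁻¹·m⁻²·s³·A².
Bq = 1/s = s⁻¹ (activity is decays per second).
So Bq⁻¹ = s.
H = Wb/A (inductance = flux per current),
    = kg·m²·s⁻²·A⁻².
So H² = kg²·m⁴·s⁻⁴·A⁻⁴.
Combining: S·Bq⁻¹·H² = (kg⁻¹·m⁻²·s³·A²) · s · (kg²·m⁴·s⁻⁴·A⁻⁴) = kg·m²·A⁻².
The exponent of m is 2.

2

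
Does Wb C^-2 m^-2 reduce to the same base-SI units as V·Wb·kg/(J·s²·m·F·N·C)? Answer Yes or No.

No

Left side:
  Wb = V·s (flux: a volt is a weber per second),
      = kg·m²·s⁻²·A⁻¹.
  C = A·s = s·A (charge = current × time).
  So C⁻² = s⁻²·A⁻².
  Combining: Wb·C⁻²·m⁻² = (kg·m²·s⁻²·A⁻¹) · (s⁻²·A⁻²) · m⁻² = kg·s⁻⁴·A⁻³.
Right side:
  J = N·m (work = force × distance),
      = kg·m²·s⁻².
  So J⁻¹ = kg⁻¹·m⁻²·s².
  F = C/V (capacitance = charge per voltage),
      = A·s/(kg·m²·s⁻³·A⁻¹) (substituting C and V),
      = kg⁻¹·m⁻²·s⁴·A².
  So F⁻¹ = kg·m²·s⁻⁴·A⁻².
  N = kg·m/s² = kg·m·s⁻² (force = mass × acceleration).
  So N⁻¹ = kg⁻¹·m⁻¹·s².
  V = W/A (potential = power per current),
      = kg·m²·s⁻³·A⁻¹.
  Wb = V·s (flux: a volt is a weber per second),
      = kg·m²·s⁻²·A⁻¹.
  C = A·s = s·A (charge = current × time).
  So C⁻¹ = s⁻¹·A⁻¹.
  Combining: J⁻¹·s⁻²·m⁻¹·F⁻¹·N⁻¹·V·Wb·C⁻¹·kg = (kg⁻¹·m⁻²·s²) · s⁻² · m⁻¹ · (kg·m²·s⁻⁴·A⁻²) · (kg⁻¹·m⁻¹·s²) · (kg·m²·s⁻³·A⁻¹) · (kg·m²·s⁻²·A⁻¹) · (s⁻¹·A⁻¹) · kg = kg²·m²·s⁻⁸·A⁻⁵.
Left is kg·s⁻⁴·A⁻³; right is kg²·m²·s⁻⁸·A⁻⁵ — different.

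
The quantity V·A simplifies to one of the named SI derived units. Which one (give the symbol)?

V = kg·m²·s⁻³·A⁻¹.
Combining: V·A = (kg·m²·s⁻³·A⁻¹) · A = kg·m²·s⁻³.
kg·m²·s⁻³ is the base-SI form of the watt.

W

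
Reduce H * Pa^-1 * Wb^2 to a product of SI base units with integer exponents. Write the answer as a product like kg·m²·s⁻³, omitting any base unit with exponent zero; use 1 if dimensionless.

kg²·m⁷·s⁻⁴·A⁻⁴

H = kg·m²·s⁻²·A⁻².
Pa = kg·m⁻¹·s⁻².
So Pa⁻¹ = kg⁻¹·m·s².
Wb = kg·m²·s⁻²·A⁻¹.
So Wb² = kg²·m⁴·s⁻⁴·A⁻².
Combining: H·Pa⁻¹·Wb² = (kg·m²·s⁻²·A⁻²) · (kg⁻¹·m·s²) · (kg²·m⁴·s⁻⁴·A⁻²) = kg²·m⁷·s⁻⁴·A⁻⁴.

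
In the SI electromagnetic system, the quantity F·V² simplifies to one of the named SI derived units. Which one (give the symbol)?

J

F = C/V (capacitance = charge per voltage),
    = A·s/(kg·m²·s⁻³·A⁻¹) (substituting C and V),
    = kg⁻¹·m⁻²·s⁴·A².
V = W/A (potential = power per current),
    = kg·m²·s⁻³·A⁻¹.
So V² = kg²·m⁴·s⁻⁶·A⁻².
Combining: F·V² = (kg⁻¹·m⁻²·s⁴·A²) · (kg²·m⁴·s⁻⁶·A⁻²) = kg·m²·s⁻².
kg·m²·s⁻² is the base-SI form of the joule.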